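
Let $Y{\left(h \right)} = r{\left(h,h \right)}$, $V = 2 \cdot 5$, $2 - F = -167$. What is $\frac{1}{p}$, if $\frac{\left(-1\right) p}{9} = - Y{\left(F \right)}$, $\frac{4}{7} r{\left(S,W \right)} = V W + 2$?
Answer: $\frac{1}{26649} \approx 3.7525 \cdot 10^{-5}$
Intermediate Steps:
$F = 169$ ($F = 2 - -167 = 2 + 167 = 169$)
$V = 10$
$r{\left(S,W \right)} = \frac{7}{2} + \frac{35 W}{2}$ ($r{\left(S,W \right)} = \frac{7 \left(10 W + 2\right)}{4} = \frac{7 \left(2 + 10 W\right)}{4} = \frac{7}{2} + \frac{35 W}{2}$)
$Y{\left(h \right)} = \frac{7}{2} + \frac{35 h}{2}$
$p = 26649$ ($p = - 9 \left(- (\frac{7}{2} + \frac{35}{2} \cdot 169)\right) = - 9 \left(- (\frac{7}{2} + \frac{5915}{2})\right) = - 9 \left(\left(-1\right) 2961\right) = \left(-9\right) \left(-2961\right) = 26649$)
$\frac{1}{p} = \frac{1}{26649}$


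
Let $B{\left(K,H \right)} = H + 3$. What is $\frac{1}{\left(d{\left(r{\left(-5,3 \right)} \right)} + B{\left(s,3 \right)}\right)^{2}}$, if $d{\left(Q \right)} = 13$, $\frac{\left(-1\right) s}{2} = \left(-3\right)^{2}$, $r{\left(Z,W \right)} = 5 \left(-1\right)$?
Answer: $\frac{1}{361} \approx 0.0027701$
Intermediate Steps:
$r{\left(Z,W \right)} = -5$
$s = -18$ ($s = - 2 \left(-3\right)^{2} = \left(-2\right) 9 = -18$)
$B{\left(K,H \right)} = 3 + H$
$\frac{1}{\left(d{\left(r{\left(-5,3 \right)} \right)} + B{\left(s,3 \right)}\right)^{2}} = \frac{1}{\left(13 + \left(3 + 3\right)\right)^{2}} = \frac{1}{\left(13 + 6\right)^{2}} = \frac{1}{19^{2}} = \frac{1}{361}$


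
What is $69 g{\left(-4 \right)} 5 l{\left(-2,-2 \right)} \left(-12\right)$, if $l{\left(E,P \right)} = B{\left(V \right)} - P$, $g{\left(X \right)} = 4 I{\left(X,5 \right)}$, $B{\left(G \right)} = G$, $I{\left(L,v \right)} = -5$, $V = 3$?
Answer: $414000$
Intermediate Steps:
$g{\left(X \right)} = -20$ ($g{\left(X \right)} = 4 \left(-5\right) = -20$)
$l{\left(E,P \right)} = 3 - P$
$69 g{\left(-4 \right)} 5 l{\left(-2,-2 \right)} \left(-12\right) = 69 \left(-20\right) 5 \left(3 - -2\right) \left(-12\right) = 69 \left(- 100 \left(3 + 2\right)\right) \left(-12\right) = 69 \left(\left(-100\right) 5\right) \left(-12\right) = 69 \left(-500\right) \left(-12\right) = \left(-34500\right) \left(-12\right) = 414000$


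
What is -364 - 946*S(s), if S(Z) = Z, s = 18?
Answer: -17392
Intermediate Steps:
-364 - 946*S(s) = -364 - 946*18 = -364 - 17028 = -17392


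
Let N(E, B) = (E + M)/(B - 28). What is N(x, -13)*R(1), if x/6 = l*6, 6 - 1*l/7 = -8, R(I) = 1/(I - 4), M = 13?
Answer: 3541/123 ≈ 28.789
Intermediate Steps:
R(I) = 1/(-4 + I)
l = 98 (l = 42 - 7*(-8) = 42 + 56 = 98)
x = 3528 (x = 6*(98*6) = 6*588 = 3528)
N(E, B) = (13 + E)/(-28 + B) (N(E, B) = (E + 13)/(B - 28) = (13 + E)/(-28 + B))
N(x, -13)*R(1) = ((13 + 3528)/(-28 - 13))/(-4 + 1) = (3541/(-41))/(-3) = -1/41*3541*(-⅓) = -3541/41*(-⅓) = 3541/123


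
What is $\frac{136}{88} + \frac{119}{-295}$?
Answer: $\frac{3706}{3245} \approx 1.1421$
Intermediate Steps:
$\frac{136}{88} + \frac{119}{-295} = 136 \cdot \frac{1}{88} + 119 \left(- \frac{1}{295}\right) = \frac{17}{11} - \frac{119}{295} = \frac{3706}{3245}$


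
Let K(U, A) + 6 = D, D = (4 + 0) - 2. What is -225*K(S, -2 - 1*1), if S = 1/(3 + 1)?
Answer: 900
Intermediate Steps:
S = 1/4 ≈ 0.25000
D = 2 (D = 4 - 2 = 2)
K(U, A) = -4 (K(U, A) = -6 + 2 = -4)
-225*K(S, -2 - 1*1) = -225*(-4) = 900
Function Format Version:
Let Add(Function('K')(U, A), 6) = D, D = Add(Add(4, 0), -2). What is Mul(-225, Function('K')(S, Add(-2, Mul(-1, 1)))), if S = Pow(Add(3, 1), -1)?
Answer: 900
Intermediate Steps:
S = Rational(1, 4) (S = Pow(4, -1) = Rational(1, 4) ≈ 0.25000)
D = 2 (D = Add(4, -2) = 2)
Function('K')(U, A) = -4 (Function('K')(U, A) = Add(-6, 2) = -4)
Mul(-225, Function('K')(S, Add(-2, Mul(-1, 1)))) = Mul(-225, -4) = 900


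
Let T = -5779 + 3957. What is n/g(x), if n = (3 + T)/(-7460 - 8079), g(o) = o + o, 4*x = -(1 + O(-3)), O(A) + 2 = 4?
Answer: -3638/46617 ≈ -0.078040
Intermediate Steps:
O(A) = 2 (O(A) = -2 + 4 = 2)
T = -1822
x = -3/4 (x = (-(1 + 2))/4 = (-1*3)/4 = (1/4)*(-3) = -3/4 ≈ -0.75000)
g(o) = 2*o
n = 1819/15539 (n = (3 - 1822)/(-7460 - 8079) = -1819/(-15539) = -1819*(-1/15539) = 1819/15539 ≈ 0.11706)
n/g(x) = (1819/15539)/(2*(-3/4)) = (1819/15539)/(-3/2) = -2/3*1819/15539 = -3638/46617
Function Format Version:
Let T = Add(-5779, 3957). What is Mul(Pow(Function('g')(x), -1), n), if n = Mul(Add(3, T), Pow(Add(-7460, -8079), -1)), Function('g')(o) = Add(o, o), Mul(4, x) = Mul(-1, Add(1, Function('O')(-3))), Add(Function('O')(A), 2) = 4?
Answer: Rational(-3638, 46617) ≈ -0.078040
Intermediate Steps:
Function('O')(A) = 2 (Function('O')(A) = Add(-2, 4) = 2)
T = -1822
x = Rational(-3, 4) (x = Mul(Rational(1, 4), Mul(-1, Add(1, 2))) = Mul(Rational(1, 4), Mul(-1, 3)) = Mul(Rational(1, 4), -3) = Rational(-3, 4) ≈ -0.75000)
Function('g')(o) = Mul(2, o)
n = Rational(1819, 15539) (n = Mul(Add(3, -1822), Pow(Add(-7460, -8079), -1)) = Mul(-1819, Pow(-15539, -1)) = Mul(-1819, Rational(-1, 15539)) = Rational(1819, 15539) ≈ 0.11706)
Mul(Pow(Function('g')(x), -1), n) = Mul(Pow(Mul(2, Rational(-3, 4)), -1), Rational(1819, 15539)) = Mul(Pow(Rational(-3, 2), -1), Rational(1819, 15539)) = Mul(Rational(-2, 3), Rational(1819, 15539)) = Rational(-3638, 46617)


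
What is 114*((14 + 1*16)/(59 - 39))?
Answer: 171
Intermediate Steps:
114*((14 + 1*16)/(59 - 39)) = 114*((14 + 16)/20) = 114*(30*(1/20)) = 114*(3/2) = 171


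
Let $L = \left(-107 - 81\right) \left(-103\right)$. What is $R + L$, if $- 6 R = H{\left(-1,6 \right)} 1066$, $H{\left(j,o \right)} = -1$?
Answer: $\frac{58625}{3} \approx 19542.0$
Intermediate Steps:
$R = \frac{533}{3}$ ($R = - \frac{\left(-1\right) 1066}{6} = \left(- \frac{1}{6}\right) \left(-1066\right) = \frac{533}{3} \approx 177.67$)
$L = 19364$ ($L = \left(-188\right) \left(-103\right) = 19364$)
$R + L = \frac{533}{3} + 19364 = \frac{58625}{3}$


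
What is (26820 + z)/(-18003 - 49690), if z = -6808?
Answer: -20012/67693 ≈ -0.29563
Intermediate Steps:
(26820 + z)/(-18003 - 49690) = (26820 - 6808)/(-18003 - 49690) = 20012/(-67693) = 20012*(-1/67693) = -20012/67693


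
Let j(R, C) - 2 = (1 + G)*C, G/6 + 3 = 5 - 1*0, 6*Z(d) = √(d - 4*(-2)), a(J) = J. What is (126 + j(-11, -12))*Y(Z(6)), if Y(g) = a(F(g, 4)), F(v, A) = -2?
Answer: 56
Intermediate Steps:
Z(d) = √(8 + d)/6 (Z(d) = √(d - 4*(-2))/6 = √(d + 8)/6 = √(8 + d)/6)
Y(g) = -2
G = 12 (G = -18 + 6*(5 - 1*0) = -18 + 6*(5 + 0) = -18 + 6*5 = -18 + 30 = 12)
j(R, C) = 2 + 13*C (j(R, C) = 2 + (1 + 12)*C = 2 + 13*C)
(126 + j(-11, -12))*Y(Z(6)) = (126 + (2 + 13*(-12)))*(-2) = (126 + (2 - 156))*(-2) = (126 - 154)*(-2) = -28*(-2) = 56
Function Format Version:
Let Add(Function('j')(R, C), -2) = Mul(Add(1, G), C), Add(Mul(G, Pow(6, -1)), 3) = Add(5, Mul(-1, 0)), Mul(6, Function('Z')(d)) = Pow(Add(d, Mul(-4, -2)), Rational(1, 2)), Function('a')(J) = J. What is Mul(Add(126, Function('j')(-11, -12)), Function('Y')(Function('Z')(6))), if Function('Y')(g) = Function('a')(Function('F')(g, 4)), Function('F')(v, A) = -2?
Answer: 56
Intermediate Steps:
Function('Z')(d) = Mul(Rational(1, 6), Pow(Add(8, d), Rational(1, 2))) (Function('Z')(d) = Mul(Rational(1, 6), Pow(Add(d, Mul(-4, -2)), Rational(1, 2))) = Mul(Rational(1, 6), Pow(Add(d, 8), Rational(1, 2))) = Mul(Rational(1, 6), Pow(Add(8, d), Rational(1, 2))))
Function('Y')(g) = -2
G = 12 (G = Add(-18, Mul(6, Add(5, Mul(-1, 0)))) = Add(-18, Mul(6, Add(5, 0))) = Add(-18, Mul(6, 5)) = Add(-18, 30) = 12)
Function('j')(R, C) = Add(2, Mul(13, C)) (Function('j')(R, C) = Add(2, Mul(Add(1, 12), C)) = Add(2, Mul(13, C)))
Mul(Add(126, Function('j')(-11, -12)), Function('Y')(Function('Z')(6))) = Mul(Add(126, Add(2, Mul(13, -12))), -2) = Mul(Add(126, Add(2, -156)), -2) = Mul(Add(126, -154), -2) = Mul(-28, -2) = 56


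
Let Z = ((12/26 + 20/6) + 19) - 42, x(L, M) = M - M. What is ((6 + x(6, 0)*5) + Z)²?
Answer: 265225/1521 ≈ 174.38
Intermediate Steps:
x(L, M) = 0
Z = -749/39 (Z = ((12*(1/26) + 20*(⅙)) + 19) - 42 = ((6/13 + 10/3) + 19) - 42 = (148/39 + 19) - 42 = 889/39 - 42 = -749/39 ≈ -19.205)
((6 + x(6, 0)*5) + Z)² = ((6 + 0*5) - 749/39)² = ((6 + 0) - 749/39)² = (6 - 749/39)² = (-515/39)² = 265225/1521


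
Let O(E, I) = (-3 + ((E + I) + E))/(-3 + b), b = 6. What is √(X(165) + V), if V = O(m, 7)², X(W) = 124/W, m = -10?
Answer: 2*√198715/165 ≈ 5.4033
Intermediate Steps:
O(E, I) = -1 + I/3 + 2*E/3 (O(E, I) = (-3 + ((E + I) + E))/(-3 + 6) = (-3 + (I + 2*E))/3 = (-3 + I + 2*E)*(⅓) = -1 + I/3 + 2*E/3)
V = 256/9 (V = (-1 + (⅓)*7 + (⅔)*(-10))² = (-1 + 7/3 - 20/3)² = (-16/3)² = 256/9 ≈ 28.444)
√(X(165) + V) = √(124/165 + 256/9) = √(14452/495) = 2*√198715/165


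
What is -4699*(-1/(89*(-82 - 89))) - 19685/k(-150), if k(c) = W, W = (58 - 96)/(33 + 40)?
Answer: 1151031607/30438 ≈ 37816.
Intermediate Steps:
W = -38/73 ≈ -0.52055
k(c) = -38/73
-4699*(-1/(89*(-82 - 89))) - 19685/k(-150) = -4699*(-1/(89*(-82 - 89))) - 19685/(-38/73) = -4699/((-89*(-171))) - 19685*(-73/38) = -4699/15219 + 1437005/38 = 1151031607/30438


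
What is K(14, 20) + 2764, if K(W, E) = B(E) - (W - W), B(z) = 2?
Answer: 2766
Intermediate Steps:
K(W, E) = 2 (K(W, E) = 2 - (W - W) = 2 - 1*0 = 2 + 0 = 2)
K(14, 20) + 2764 = 2 + 2764 = 2766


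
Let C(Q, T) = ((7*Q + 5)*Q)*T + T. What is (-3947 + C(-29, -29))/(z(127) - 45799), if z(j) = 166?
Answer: 170494/45633 ≈ 3.7362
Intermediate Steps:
C(Q, T) = T + Q*T*(5 + 7*Q) (C(Q, T) = ((5 + 7*Q)*Q)*T + T = (Q*(5 + 7*Q))*T + T = Q*T*(5 + 7*Q) + T = T + Q*T*(5 + 7*Q))
(-3947 + C(-29, -29))/(z(127) - 45799) = (-3947 - 29*(1 + 5*(-29) + 7*(-29)²))/(166 - 45799) = (-3947 - 29*(1 - 145 + 7*841))/(-45633) = (-3947 - 29*(1 - 145 + 5887))*(-1/45633) = (-3947 - 29*5743)*(-1/45633) = (-3947 - 166547)*(-1/45633) = -170494*(-1/45633) = 170494/45633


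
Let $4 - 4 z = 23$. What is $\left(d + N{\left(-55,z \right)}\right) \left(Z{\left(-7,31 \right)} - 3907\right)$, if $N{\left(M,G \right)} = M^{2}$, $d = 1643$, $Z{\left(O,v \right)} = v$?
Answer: $-18093168$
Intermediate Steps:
$z = - \frac{19}{4}$ ($z = 1 - \frac{23}{4} = - \frac{19}{4} \approx -4.75$)
$\left(d + N{\left(-55,z \right)}\right) \left(Z{\left(-7,31 \right)} - 3907\right) = \left(1643 + \left(-55\right)^{2}\right) \left(31 - 3907\right) = \left(1643 + 3025\right) \left(-3876\right) = 4668 \left(-3876\right) = -18093168$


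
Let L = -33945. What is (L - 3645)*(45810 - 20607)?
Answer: -947380770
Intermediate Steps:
(L - 3645)*(45810 - 20607) = (-33945 - 3645)*(45810 - 20607) = -37590*25203 = -947380770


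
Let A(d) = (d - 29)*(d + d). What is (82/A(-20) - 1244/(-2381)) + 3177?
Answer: 7414465001/2333380 ≈ 3177.6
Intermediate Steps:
A(d) = 2*d*(-29 + d) (A(d) = (-29 + d)*(2*d) = 2*d*(-29 + d))
(82/A(-20) - 1244/(-2381)) + 3177 = (82/((2*(-20)*(-29 - 20))) - 1244/(-2381)) + 3177 = (82/((2*(-20)*(-49))) - 1244*(-1/2381)) + 3177 = (82/1960 + 1244/2381) + 3177 = (82*(1/1960) + 1244/2381) + 3177 = (41/980 + 1244/2381) + 3177 = 1316741/2333380 + 3177 = 7414465001/2333380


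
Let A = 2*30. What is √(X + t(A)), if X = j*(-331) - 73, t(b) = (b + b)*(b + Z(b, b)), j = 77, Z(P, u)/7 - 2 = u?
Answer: 2*√8430 ≈ 183.63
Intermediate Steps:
Z(P, u) = 14 + 7*u
A = 60
t(b) = 2*b*(14 + 8*b) (t(b) = (b + b)*(b + (14 + 7*b)) = (2*b)*(14 + 8*b) = 2*b*(14 + 8*b))
X = -25560 (X = 77*(-331) - 73 = -25487 - 73 = -25560)
√(X + t(A)) = √(-25560 + 4*60*(7 + 4*60)) = √(-25560 + 4*60*(7 + 240)) = √(-25560 + 4*60*247) = √(-25560 + 59280) = √33720 = 2*√8430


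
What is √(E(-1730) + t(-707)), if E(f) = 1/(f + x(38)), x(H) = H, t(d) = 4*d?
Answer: I*√224893919/282 ≈ 53.179*I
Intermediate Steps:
E(f) = 1/(38 + f) (E(f) = 1/(f + 38) = 1/(38 + f))
√(E(-1730) + t(-707)) = √(1/(38 - 1730) + 4*(-707)) = √(1/(-1692) - 2828) = √(-1/1692 - 2828) = √(-4784977/1692) = I*√224893919/282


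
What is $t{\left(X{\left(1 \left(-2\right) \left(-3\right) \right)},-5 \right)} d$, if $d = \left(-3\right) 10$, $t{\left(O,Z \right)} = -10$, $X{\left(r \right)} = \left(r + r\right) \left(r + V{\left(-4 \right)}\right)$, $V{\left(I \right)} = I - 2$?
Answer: $300$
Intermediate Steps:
$V{\left(I \right)} = -2 + I$
$X{\left(r \right)} = 2 r \left(-6 + r\right)$ ($X{\left(r \right)} = \left(r + r\right) \left(r - 6\right) = 2 r \left(r - 6\right) = 2 r \left(-6 + r\right)$)
$d = -30$
$t{\left(X{\left(1 \left(-2\right) \left(-3\right) \right)},-5 \right)} d = \left(-10\right) \left(-30\right) = 300$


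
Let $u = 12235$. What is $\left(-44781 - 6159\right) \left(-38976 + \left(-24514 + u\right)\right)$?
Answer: $2610929700$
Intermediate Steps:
$\left(-44781 - 6159\right) \left(-38976 + \left(-24514 + u\right)\right) = \left(-44781 - 6159\right) \left(-38976 + \left(-24514 + 12235\right)\right) = - 50940 \left(-38976 - 12279\right) = \left(-50940\right) \left(-51255\right) = 2610929700$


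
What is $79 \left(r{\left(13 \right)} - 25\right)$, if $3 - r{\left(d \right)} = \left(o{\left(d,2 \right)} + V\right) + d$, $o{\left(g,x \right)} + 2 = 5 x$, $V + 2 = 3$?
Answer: $-3476$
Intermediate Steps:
$V = 1$ ($V = -2 + 3 = 1$)
$o{\left(g,x \right)} = -2 + 5 x$
$r{\left(d \right)} = -6 - d$ ($r{\left(d \right)} = 3 - \left(\left(\left(-2 + 5 \cdot 2\right) + 1\right) + d\right) = 3 - \left(\left(\left(-2 + 10\right) + 1\right) + d\right) = 3 - \left(\left(8 + 1\right) + d\right) = 3 - \left(9 + d\right) = -6 - d$)
$79 \left(r{\left(13 \right)} - 25\right) = 79 \left(\left(-6 - 13\right) - 25\right) = 79 \left(-19 - 25\right) = 79 \left(-44\right) = -3476$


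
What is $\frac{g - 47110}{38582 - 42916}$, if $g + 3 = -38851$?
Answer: $\frac{42982}{2167} \approx 19.835$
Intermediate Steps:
$g = -38854$ ($g = -3 - 38851 = -38854$)
$\frac{g - 47110}{38582 - 42916} = \frac{-38854 - 47110}{38582 - 42916} = - \frac{85964}{-4334} = \left(-85964\right) \left(- \frac{1}{4334}\right) = \frac{42982}{2167}$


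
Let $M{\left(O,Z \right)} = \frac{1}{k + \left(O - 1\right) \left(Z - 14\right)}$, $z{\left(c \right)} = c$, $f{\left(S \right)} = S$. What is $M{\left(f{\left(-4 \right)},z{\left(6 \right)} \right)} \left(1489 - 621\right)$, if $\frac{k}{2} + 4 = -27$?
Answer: $- \frac{434}{11} \approx -39.455$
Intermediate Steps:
$k = -62$ ($k = -8 + 2 \left(-27\right) = -8 - 54 = -62$)
$M{\left(O,Z \right)} = \frac{1}{-62 + \left(-1 + O\right) \left(-14 + Z\right)}$ ($M{\left(O,Z \right)} = \frac{1}{-62 + \left(O - 1\right) \left(Z - 14\right)} = \frac{1}{-62 + \left(-1 + O\right) \left(-14 + Z\right)}$)
$M{\left(f{\left(-4 \right)},z{\left(6 \right)} \right)} \left(1489 - 621\right) = \frac{1489 - 621}{-48 - 6 - -56 - 24} = \frac{1}{-48 - 6 + 56 - 24} \cdot 868 = \frac{1}{-22} \cdot 868 = \left(- \frac{1}{22}\right) 868 = - \frac{434}{11}$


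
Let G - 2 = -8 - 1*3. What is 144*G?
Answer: -1296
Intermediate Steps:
G = -9 (G = 2 + (-8 - 1*3) = 2 + (-8 - 3) = 2 - 11 = -9)
144*G = 144*(-9) = -1296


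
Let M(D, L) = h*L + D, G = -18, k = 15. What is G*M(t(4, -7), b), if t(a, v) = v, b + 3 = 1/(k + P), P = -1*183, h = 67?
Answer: 105033/28 ≈ 3751.2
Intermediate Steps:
P = -183
b = -505/168 (b = -3 + 1/(15 - 183) = -3 + 1/(-168) = -3 - 1/168 = -505/168 ≈ -3.0060)
M(D, L) = D + 67*L (M(D, L) = 67*L + D = D + 67*L)
G*M(t(4, -7), b) = -18*(-7 + 67*(-505/168)) = -18*(-7 - 33835/168) = -18*(-35011/168) = 105033/28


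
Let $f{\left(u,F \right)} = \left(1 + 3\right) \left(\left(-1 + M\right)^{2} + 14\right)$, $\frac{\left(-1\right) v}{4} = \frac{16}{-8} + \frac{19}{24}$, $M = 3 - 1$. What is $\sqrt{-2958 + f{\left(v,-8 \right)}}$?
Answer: $3 i \sqrt{322} \approx 53.833 i$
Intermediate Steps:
$M = 2$ ($M = 3 - 1 = 2$)
$v = \frac{29}{6}$ ($v = - 4 \left(\frac{16}{-8} + \frac{19}{24}\right) = - 4 \left(16 \left(- \frac{1}{8}\right) + 19 \cdot \frac{1}{24}\right) = - 4 \left(-2 + \frac{19}{24}\right) = \left(-4\right) \left(- \frac{29}{24}\right) = \frac{29}{6} \approx 4.8333$)
$f{\left(u,F \right)} = 60$ ($f{\left(u,F \right)} = \left(1 + 3\right) \left(\left(-1 + 2\right)^{2} + 14\right) = 4 \left(1^{2} + 14\right) = 4 \left(1 + 14\right) = 4 \cdot 15 = 60$)
$\sqrt{-2958 + f{\left(v,-8 \right)}} = \sqrt{-2958 + 60} = \sqrt{-2898} = 3 i \sqrt{322}$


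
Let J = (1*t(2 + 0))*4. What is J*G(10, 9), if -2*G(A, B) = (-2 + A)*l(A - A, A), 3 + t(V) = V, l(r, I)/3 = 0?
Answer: 0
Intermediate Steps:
l(r, I) = 0 (l(r, I) = 3*0 = 0)
t(V) = -3 + V
G(A, B) = 0 (G(A, B) = -(-2 + A)*0/2 = -1/2*0 = 0)
J = -4 (J = (1*(-3 + (2 + 0)))*4 = (1*(-3 + 2))*4 = (1*(-1))*4 = -1*4 = -4)
J*G(10, 9) = -4*0 = 0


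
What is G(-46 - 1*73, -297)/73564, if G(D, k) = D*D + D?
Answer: 7021/36782 ≈ 0.19088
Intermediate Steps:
G(D, k) = D + D**2 (G(D, k) = D**2 + D = D + D**2)
G(-46 - 1*73, -297)/73564 = ((-46 - 1*73)*(1 + (-46 - 1*73)))/73564 = ((-46 - 73)*(1 + (-46 - 73)))*(1/73564) = -119*(1 - 119)*(1/73564) = -119*(-118)*(1/73564) = 14042*(1/73564) = 7021/36782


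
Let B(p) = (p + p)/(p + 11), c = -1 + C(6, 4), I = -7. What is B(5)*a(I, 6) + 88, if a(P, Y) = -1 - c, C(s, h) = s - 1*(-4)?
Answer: 327/4 ≈ 81.750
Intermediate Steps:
C(s, h) = 4 + s (C(s, h) = s + 4 = 4 + s)
c = 9 (c = -1 + (4 + 6) = -1 + 10 = 9)
a(P, Y) = -10 (a(P, Y) = -1 - 1*9 = -1 - 9 = -10)
B(p) = 2*p/(11 + p) (B(p) = (2*p)/(11 + p) = 2*p/(11 + p))
B(5)*a(I, 6) + 88 = (2*5/(11 + 5))*(-10) + 88 = (2*5/16)*(-10) + 88 = (2*5*(1/16))*(-10) + 88 = (5/8)*(-10) + 88 = -25/4 + 88 = 327/4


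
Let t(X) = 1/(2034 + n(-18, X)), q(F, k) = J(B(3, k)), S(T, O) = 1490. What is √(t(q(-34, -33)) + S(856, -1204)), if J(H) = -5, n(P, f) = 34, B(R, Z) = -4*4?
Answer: 9*√19667197/1034 ≈ 38.601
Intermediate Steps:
B(R, Z) = -16
q(F, k) = -5
t(X) = 1/2068 (t(X) = 1/(2034 + 34) = 1/2068)
√(t(q(-34, -33)) + S(856, -1204)) = √(1/2068 + 1490) = √(3081321/2068) = 9*√19667197/1034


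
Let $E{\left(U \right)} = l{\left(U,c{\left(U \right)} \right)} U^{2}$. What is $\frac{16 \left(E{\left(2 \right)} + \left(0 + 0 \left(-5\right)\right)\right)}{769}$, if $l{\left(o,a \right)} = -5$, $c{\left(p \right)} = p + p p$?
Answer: $- \frac{320}{769} \approx -0.41612$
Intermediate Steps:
$c{\left(p \right)} = p + p^{2}$
$E{\left(U \right)} = - 5 U^{2}$
$\frac{16 \left(E{\left(2 \right)} + \left(0 + 0 \left(-5\right)\right)\right)}{769} = \frac{16 \left(- 5 \cdot 2^{2} + \left(0 + 0 \left(-5\right)\right)\right)}{769} = 16 \left(\left(-5\right) 4 + \left(0 + 0\right)\right) \frac{1}{769} = 16 \left(-20 + 0\right) \frac{1}{769} = 16 \left(-20\right) \frac{1}{769} = \left(-320\right) \frac{1}{769} = - \frac{320}{769}$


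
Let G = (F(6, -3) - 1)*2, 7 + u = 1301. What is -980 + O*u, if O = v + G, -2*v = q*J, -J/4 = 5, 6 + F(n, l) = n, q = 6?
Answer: 74072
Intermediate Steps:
F(n, l) = -6 + n
J = -20 (J = -4*5 = -20)
v = 60 (v = -3*(-20) = -½*(-120) = 60)
u = 1294 (u = -7 + 1301 = 1294)
G = -2 (G = ((-6 + 6) - 1)*2 = (0 - 1)*2 = -1*2 = -2)
O = 58 (O = 60 - 2 = 58)
-980 + O*u = -980 + 58*1294 = -980 + 75052 = 74072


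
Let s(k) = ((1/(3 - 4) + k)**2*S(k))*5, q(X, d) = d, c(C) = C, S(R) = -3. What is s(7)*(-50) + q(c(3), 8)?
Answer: 27008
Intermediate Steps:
s(k) = -15*(-1 + k)**2 (s(k) = ((1/(3 - 4) + k)**2*(-3))*5 = ((1/(-1) + k)**2*(-3))*5 = ((-1 + k)**2*(-3))*5 = -3*(-1 + k)**2*5 = -15*(-1 + k)**2)
s(7)*(-50) + q(c(3), 8) = -15*(-1 + 7)**2*(-50) + 8 = -15*6**2*(-50) + 8 = -15*36*(-50) + 8 = -540*(-50) + 8 = 27000 + 8 = 27008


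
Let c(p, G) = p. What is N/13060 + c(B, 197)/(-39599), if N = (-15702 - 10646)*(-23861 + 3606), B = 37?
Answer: 1056657197102/25858147 ≈ 40864.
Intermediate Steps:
N = 533678740 (N = -26348*(-20255) = 533678740)
N/13060 + c(B, 197)/(-39599) = 533678740/13060 + 37/(-39599) = 533678740*(1/13060) + 37*(-1/39599) = 26683937/653 - 37/39599 = 1056657197102/25858147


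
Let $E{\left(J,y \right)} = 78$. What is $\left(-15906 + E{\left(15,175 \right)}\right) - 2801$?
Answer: $-18629$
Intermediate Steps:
$\left(-15906 + E{\left(15,175 \right)}\right) - 2801 = \left(-15906 + 78\right) - 2801 = -15828 - 2801 = -18629$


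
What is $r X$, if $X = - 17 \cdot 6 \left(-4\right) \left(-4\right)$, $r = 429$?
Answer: $-700128$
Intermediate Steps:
$X = -1632$ ($X = - 17 \left(\left(-24\right) \left(-4\right)\right) = \left(-17\right) 96 = -1632$)
$r X = 429 \left(-1632\right) = -700128$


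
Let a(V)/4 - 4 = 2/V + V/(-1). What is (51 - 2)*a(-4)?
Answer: 1470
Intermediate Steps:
a(V) = 16 - 4*V + 8/V (a(V) = 16 + 4*(2/V + V/(-1)) = 16 + 4*(2/V + V*(-1)) = 16 + 4*(2/V - V) = 16 + 4*(-V + 2/V) = 16 + (-4*V + 8/V) = 16 - 4*V + 8/V)
(51 - 2)*a(-4) = (51 - 2)*(16 - 4*(-4) + 8/(-4)) = 49*(16 + 16 + 8*(-¼)) = 49*(16 + 16 - 2) = 49*30 = 1470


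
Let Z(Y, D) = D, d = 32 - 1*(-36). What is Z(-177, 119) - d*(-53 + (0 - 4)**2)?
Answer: 2635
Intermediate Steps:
d = 68 (d = 32 + 36 = 68)
Z(-177, 119) - d*(-53 + (0 - 4)**2) = 119 - 68*(-53 + (0 - 4)**2) = 119 - 68*(-53 + (-4)**2) = 119 - 68*(-53 + 16) = 119 - 68*(-37) = 119 - 1*(-2516) = 119 + 2516 = 2635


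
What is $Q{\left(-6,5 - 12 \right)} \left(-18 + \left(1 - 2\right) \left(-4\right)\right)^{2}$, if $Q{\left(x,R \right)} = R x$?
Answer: $8232$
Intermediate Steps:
$Q{\left(-6,5 - 12 \right)} \left(-18 + \left(1 - 2\right) \left(-4\right)\right)^{2} = \left(5 - 12\right) \left(-6\right) \left(-18 + \left(1 - 2\right) \left(-4\right)\right)^{2} = \left(-7\right) \left(-6\right) \left(-18 - -4\right)^{2} = 42 \left(-18 + 4\right)^{2} = 42 \left(-14\right)^{2} = 42 \cdot 196 = 8232$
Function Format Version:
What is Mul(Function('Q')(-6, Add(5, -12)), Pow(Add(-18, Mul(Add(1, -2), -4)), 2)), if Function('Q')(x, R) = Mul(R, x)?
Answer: 8232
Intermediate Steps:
Mul(Function('Q')(-6, Add(5, -12)), Pow(Add(-18, Mul(Add(1, -2), -4)), 2)) = Mul(Mul(Add(5, -12), -6), Pow(Add(-18, Mul(Add(1, -2), -4)), 2)) = Mul(Mul(-7, -6), Pow(Add(-18, Mul(-1, -4)), 2)) = Mul(42, Pow(Add(-18, 4), 2)) = Mul(42, Pow(-14, 2)) = Mul(42, 196) = 8232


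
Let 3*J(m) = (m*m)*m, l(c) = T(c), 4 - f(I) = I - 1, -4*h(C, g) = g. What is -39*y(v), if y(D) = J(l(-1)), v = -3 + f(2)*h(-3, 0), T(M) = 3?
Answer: -351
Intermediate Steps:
h(C, g) = -g/4
f(I) = 5 - I (f(I) = 4 - (I - 1) = 4 - (-1 + I) = 4 + (1 - I) = 5 - I)
v = -3 (v = -3 + (5 - 1*2)*(-1/4*0) = -3 + (5 - 2)*0 = -3 + 3*0 = -3 + 0 = -3)
l(c) = 3
J(m) = m**3/3 (J(m) = ((m*m)*m)/3 = (m**2*m)/3 = m**3/3)
y(D) = 9 (y(D) = (1/3)*3**3 = (1/3)*27 = 9)
-39*y(v) = -39*9 = -351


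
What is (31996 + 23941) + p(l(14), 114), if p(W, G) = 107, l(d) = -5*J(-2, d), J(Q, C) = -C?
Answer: 56044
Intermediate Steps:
l(d) = 5*d (l(d) = -(-5)*d = 5*d)
(31996 + 23941) + p(l(14), 114) = (31996 + 23941) + 107 = 55937 + 107 = 56044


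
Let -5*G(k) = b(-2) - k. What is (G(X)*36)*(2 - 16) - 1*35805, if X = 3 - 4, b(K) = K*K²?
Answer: -182553/5 ≈ -36511.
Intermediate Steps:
b(K) = K³
X = -1
G(k) = 8/5 + k/5 (G(k) = -((-2)³ - k)/5 = -(-8 - k)/5 = 8/5 + k/5)
(G(X)*36)*(2 - 16) - 1*35805 = ((8/5 + (⅕)*(-1))*36)*(2 - 16) - 1*35805 = ((8/5 - ⅕)*36)*(-14) - 35805 = ((7/5)*36)*(-14) - 35805 = (252/5)*(-14) - 35805 = -3528/5 - 35805 = -182553/5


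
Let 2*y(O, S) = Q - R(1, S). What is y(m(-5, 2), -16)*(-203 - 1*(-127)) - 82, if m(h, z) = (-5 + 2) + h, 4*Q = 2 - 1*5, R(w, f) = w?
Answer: -31/2 ≈ -15.500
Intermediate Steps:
Q = -¾ (Q = (2 - 1*5)/4 = (2 - 5)/4 = (¼)*(-3) = -¾ ≈ -0.75000)
m(h, z) = -3 + h
y(O, S) = -7/8 (y(O, S) = (-¾ - 1*1)/2 = (-¾ - 1)/2 = (½)*(-7/4) = -7/8)
y(m(-5, 2), -16)*(-203 - 1*(-127)) - 82 = -7*(-203 - 1*(-127))/8 - 82 = -7*(-203 + 127)/8 - 82 = -7/8*(-76) - 82 = 133/2 - 82 = -31/2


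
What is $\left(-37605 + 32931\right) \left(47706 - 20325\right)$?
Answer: $-127978794$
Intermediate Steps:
$\left(-37605 + 32931\right) \left(47706 - 20325\right) = \left(-4674\right) 27381 = -127978794$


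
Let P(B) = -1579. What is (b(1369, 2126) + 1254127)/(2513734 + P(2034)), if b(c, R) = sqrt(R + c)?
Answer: 1254127/2512155 + sqrt(3495)/2512155 ≈ 0.49925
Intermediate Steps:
(b(1369, 2126) + 1254127)/(2513734 + P(2034)) = (sqrt(2126 + 1369) + 1254127)/(2513734 - 1579) = (sqrt(3495) + 1254127)/2512155 = (1254127 + sqrt(3495))*(1/2512155) = 1254127/2512155 + sqrt(3495)/2512155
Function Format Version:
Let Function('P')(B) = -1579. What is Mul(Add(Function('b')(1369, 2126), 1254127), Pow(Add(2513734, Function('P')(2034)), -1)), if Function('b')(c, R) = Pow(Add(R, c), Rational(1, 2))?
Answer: Add(Rational(1254127, 2512155), Mul(Rational(1, 2512155), Pow(3495, Rational(1, 2)))) ≈ 0.49925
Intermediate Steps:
Mul(Add(Function('b')(1369, 2126), 1254127), Pow(Add(2513734, Function('P')(2034)), -1)) = Mul(Add(Pow(Add(2126, 1369), Rational(1, 2)), 1254127), Pow(Add(2513734, -1579), -1)) = Mul(Add(Pow(3495, Rational(1, 2)), 1254127), Pow(2512155, -1)) = Mul(Add(1254127, Pow(3495, Rational(1, 2))), Rational(1, 2512155)) = Add(Rational(1254127, 2512155), Mul(Rational(1, 2512155), Pow(3495, Rational(1, 2))))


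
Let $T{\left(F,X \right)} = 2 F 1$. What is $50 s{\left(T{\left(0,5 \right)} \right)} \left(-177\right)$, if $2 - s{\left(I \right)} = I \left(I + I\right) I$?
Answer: $-17700$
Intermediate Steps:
$T{\left(F,X \right)} = 2 F$
$s{\left(I \right)} = 2 - 2 I^{3}$ ($s{\left(I \right)} = 2 - I \left(I + I\right) I = 2 - I 2 I I = 2 - 2 I^{2} I = 2 - 2 I^{3}$)
$50 s{\left(T{\left(0,5 \right)} \right)} \left(-177\right) = 50 \left(2 - 2 \left(2 \cdot 0\right)^{3}\right) \left(-177\right) = 50 \left(2 - 2 \cdot 0^{3}\right) \left(-177\right) = 50 \left(2 - 0\right) \left(-177\right) = 50 \left(2 + 0\right) \left(-177\right) = 50 \cdot 2 \left(-177\right) = 100 \left(-177\right) = -17700$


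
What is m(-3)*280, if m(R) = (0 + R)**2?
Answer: 2520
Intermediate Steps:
m(R) = R**2
m(-3)*280 = (-3)**2*280 = 9*280 = 2520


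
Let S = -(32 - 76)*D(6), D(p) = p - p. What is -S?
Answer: 0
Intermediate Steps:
D(p) = 0
S = 0 (S = -(32 - 76)*0 = -(-44)*0 = -1*0 = 0)
-S = -1*0 = 0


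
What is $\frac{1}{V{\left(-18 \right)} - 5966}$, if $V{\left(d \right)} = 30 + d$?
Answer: $- \frac{1}{5954} \approx -0.00016795$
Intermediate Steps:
$\frac{1}{V{\left(-18 \right)} - 5966} = \frac{1}{\left(30 - 18\right) - 5966} = \frac{1}{12 - 5966} = \frac{1}{-5954} = - \frac{1}{5954}$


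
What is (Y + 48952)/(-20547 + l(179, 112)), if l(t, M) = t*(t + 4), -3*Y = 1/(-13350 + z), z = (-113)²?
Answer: 7756667/1934730 ≈ 4.0092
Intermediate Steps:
z = 12769
Y = 1/1743 (Y = -1/(3*(-13350 + 12769)) = -⅓/(-581) = -⅓*(-1/581) = 1/1743 ≈ 0.00057372)
l(t, M) = t*(4 + t)
(Y + 48952)/(-20547 + l(179, 112)) = (1/1743 + 48952)/(-20547 + 179*(4 + 179)) = 85323337/(1743*(-20547 + 179*183)) = 85323337/(1743*(-20547 + 32757)) = (85323337/1743)/12210 = (85323337/1743)*(1/12210) = 7756667/1934730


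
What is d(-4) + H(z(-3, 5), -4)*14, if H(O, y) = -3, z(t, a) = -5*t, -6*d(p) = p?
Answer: -124/3 ≈ -41.333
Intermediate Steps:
d(p) = -p/6
d(-4) + H(z(-3, 5), -4)*14 = -⅙*(-4) - 3*14 = ⅔ - 42 = -124/3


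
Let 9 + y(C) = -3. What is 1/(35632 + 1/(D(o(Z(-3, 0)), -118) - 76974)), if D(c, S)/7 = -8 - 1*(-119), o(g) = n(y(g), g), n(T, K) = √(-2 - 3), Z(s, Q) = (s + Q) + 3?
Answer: 76197/2715051503 ≈ 2.8065e-5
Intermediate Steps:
y(C) = -12 (y(C) = -9 - 3 = -12)
Z(s, Q) = 3 + Q + s (Z(s, Q) = (Q + s) + 3 = 3 + Q + s)
n(T, K) = I*√5 (n(T, K) = √(-5) = I*√5)
o(g) = I*√5
D(c, S) = 777 (D(c, S) = 7*(-8 - 1*(-119)) = 7*(-8 + 119) = 7*111 = 777)
1/(35632 + 1/(D(o(Z(-3, 0)), -118) - 76974)) = 1/(35632 + 1/(777 - 76974)) = 1/(35632 + 1/(-76197)) = 1/(35632 - 1/76197) = 1/(2715051503/76197) = 76197/2715051503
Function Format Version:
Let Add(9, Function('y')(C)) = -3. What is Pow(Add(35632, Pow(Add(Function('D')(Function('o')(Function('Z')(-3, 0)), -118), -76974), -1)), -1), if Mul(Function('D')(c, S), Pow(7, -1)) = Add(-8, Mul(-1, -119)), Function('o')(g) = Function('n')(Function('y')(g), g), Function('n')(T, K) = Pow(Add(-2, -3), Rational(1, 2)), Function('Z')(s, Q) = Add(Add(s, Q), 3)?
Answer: Rational(76197, 2715051503) ≈ 2.8065e-5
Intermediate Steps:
Function('y')(C) = -12 (Function('y')(C) = Add(-9, -3) = -12)
Function('Z')(s, Q) = Add(3, Q, s) (Function('Z')(s, Q) = Add(Add(Q, s), 3) = Add(3, Q, s))
Function('n')(T, K) = Mul(I, Pow(5, Rational(1, 2))) (Function('n')(T, K) = Pow(-5, Rational(1, 2)) = Mul(I, Pow(5, Rational(1, 2))))
Function('o')(g) = Mul(I, Pow(5, Rational(1, 2)))
Function('D')(c, S) = 777 (Function('D')(c, S) = Mul(7, Add(-8, Mul(-1, -119))) = Mul(7, Add(-8, 119)) = Mul(7, 111) = 777)
Pow(Add(35632, Pow(Add(Function('D')(Function('o')(Function('Z')(-3, 0)), -118), -76974), -1)), -1) = Pow(Add(35632, Pow(Add(777, -76974), -1)), -1) = Pow(Add(35632, Pow(-76197, -1)), -1) = Pow(Add(35632, Rational(-1, 76197)), -1) = Pow(Rational(2715051503, 76197), -1) = Rational(76197, 2715051503)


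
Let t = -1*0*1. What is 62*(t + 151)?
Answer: 9362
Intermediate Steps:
t = 0 (t = 0*1 = 0)
62*(t + 151) = 62*(0 + 151) = 62*151 = 9362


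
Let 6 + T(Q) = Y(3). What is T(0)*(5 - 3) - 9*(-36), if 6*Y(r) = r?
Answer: 313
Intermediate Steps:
Y(r) = r/6
T(Q) = -11/2 (T(Q) = -6 + (1/6)*3 = -6 + 1/2 = -11/2)
T(0)*(5 - 3) - 9*(-36) = -11*(5 - 3)/2 - 9*(-36) = -11/2*2 + 324 = -11 + 324 = 313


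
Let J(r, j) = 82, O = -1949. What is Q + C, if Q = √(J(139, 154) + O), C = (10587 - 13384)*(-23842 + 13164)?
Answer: 29866366 + I*√1867 ≈ 2.9866e+7 + 43.209*I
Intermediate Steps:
C = 29866366 (C = -2797*(-10678) = 29866366)
Q = I*√1867 (Q = √(82 - 1949) = √(-1867) = I*√1867 ≈ 43.209*I)
Q + C = I*√1867 + 29866366 = 29866366 + I*√1867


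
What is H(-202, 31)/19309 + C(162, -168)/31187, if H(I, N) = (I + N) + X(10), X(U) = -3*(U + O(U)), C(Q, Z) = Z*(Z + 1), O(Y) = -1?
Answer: 535558278/602189783 ≈ 0.88935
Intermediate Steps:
C(Q, Z) = Z*(1 + Z)
X(U) = 3 - 3*U (X(U) = -3*(U - 1) = -3*(-1 + U) = 3 - 3*U)
H(I, N) = -27 + I + N (H(I, N) = (I + N) + (3 - 3*10) = (I + N) + (3 - 30) = (I + N) - 27 = -27 + I + N)
H(-202, 31)/19309 + C(162, -168)/31187 = (-27 - 202 + 31)/19309 - 168*(1 - 168)/31187 = -198*1/19309 - 168*(-167)*(1/31187) = -198/19309 + 28056*(1/31187) = -198/19309 + 28056/31187 = 535558278/602189783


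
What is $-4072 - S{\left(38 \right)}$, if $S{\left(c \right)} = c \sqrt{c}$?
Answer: $-4072 - 38 \sqrt{38} \approx -4306.3$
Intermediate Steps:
$S{\left(c \right)} = c^{\frac{3}{2}}$
$-4072 - S{\left(38 \right)} = -4072 - 38^{\frac{3}{2}} = -4072 - 38 \sqrt{38}$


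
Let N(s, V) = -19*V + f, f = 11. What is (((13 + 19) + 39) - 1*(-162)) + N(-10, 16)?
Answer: -60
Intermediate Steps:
N(s, V) = 11 - 19*V (N(s, V) = -19*V + 11 = 11 - 19*V)
(((13 + 19) + 39) - 1*(-162)) + N(-10, 16) = (((13 + 19) + 39) - 1*(-162)) + (11 - 19*16) = ((32 + 39) + 162) + (11 - 304) = (71 + 162) - 293 = 233 - 293 = -60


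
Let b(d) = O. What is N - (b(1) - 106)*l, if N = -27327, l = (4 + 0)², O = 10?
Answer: -25791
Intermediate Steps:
l = 16 (l = 4² = 16)
b(d) = 10
N - (b(1) - 106)*l = -27327 - (10 - 106)*16 = -27327 - (-96)*16 = -27327 - 1*(-1536) = -27327 + 1536 = -25791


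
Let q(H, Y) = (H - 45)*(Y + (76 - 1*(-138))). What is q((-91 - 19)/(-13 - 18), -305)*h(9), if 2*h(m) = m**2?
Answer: 9471735/62 ≈ 1.5277e+5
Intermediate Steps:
q(H, Y) = (-45 + H)*(214 + Y) (q(H, Y) = (-45 + H)*(Y + (76 + 138)) = (-45 + H)*(Y + 214) = (-45 + H)*(214 + Y))
h(m) = m**2/2
q((-91 - 19)/(-13 - 18), -305)*h(9) = (-9630 - 45*(-305) + 214*((-91 - 19)/(-13 - 18)) + ((-91 - 19)/(-13 - 18))*(-305))*((1/2)*9**2) = (-9630 + 13725 + 214*(-110/(-31)) - 110/(-31)*(-305))*((1/2)*81) = (-9630 + 13725 + 214*(-110*(-1/31)) - 110*(-1/31)*(-305))*(81/2) = (-9630 + 13725 + 214*(110/31) + (110/31)*(-305))*(81/2) = (-9630 + 13725 + 23540/31 - 33550/31)*(81/2) = (116935/31)*(81/2) = 9471735/62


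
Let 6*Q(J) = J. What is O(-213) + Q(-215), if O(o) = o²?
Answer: 271999/6 ≈ 45333.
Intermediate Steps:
Q(J) = J/6
O(-213) + Q(-215) = (-213)² + (⅙)*(-215) = 45369 - 215/6 = 271999/6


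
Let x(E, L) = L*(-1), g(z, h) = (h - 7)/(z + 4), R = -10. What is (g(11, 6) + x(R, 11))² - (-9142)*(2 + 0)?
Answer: 4141456/225 ≈ 18406.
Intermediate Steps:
g(z, h) = (-7 + h)/(4 + z)
x(E, L) = -L
(g(11, 6) + x(R, 11))² - (-9142)*(2 + 0) = ((-7 + 6)/(4 + 11) - 1*11)² - (-9142)*(2 + 0) = (-1/15 - 11)² - (-9142)*2 = ((1/15)*(-1) - 11)² - 1*(-18284) = (-1/15 - 11)² + 18284 = (-166/15)² + 18284 = 27556/225 + 18284 = 4141456/225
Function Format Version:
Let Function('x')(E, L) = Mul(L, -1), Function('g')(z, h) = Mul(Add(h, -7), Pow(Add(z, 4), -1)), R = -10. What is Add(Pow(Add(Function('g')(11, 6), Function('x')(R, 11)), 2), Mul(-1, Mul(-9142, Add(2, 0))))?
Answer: Rational(4141456, 225) ≈ 18406.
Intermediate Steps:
Function('g')(z, h) = Mul(Pow(Add(4, z), -1), Add(-7, h)) (Function('g')(z, h) = Mul(Add(-7, h), Pow(Add(4, z), -1)) = Mul(Pow(Add(4, z), -1), Add(-7, h)))
Function('x')(E, L) = Mul(-1, L)
Add(Pow(Add(Function('g')(11, 6), Function('x')(R, 11)), 2), Mul(-1, Mul(-9142, Add(2, 0)))) = Add(Pow(Add(Mul(Pow(Add(4, 11), -1), Add(-7, 6)), Mul(-1, 11)), 2), Mul(-1, Mul(-9142, Add(2, 0)))) = Add(Pow(Add(Mul(Pow(15, -1), -1), -11), 2), Mul(-1, Mul(-9142, 2))) = Add(Pow(Add(Mul(Rational(1, 15), -1), -11), 2), Mul(-1, -18284)) = Add(Pow(Add(Rational(-1, 15), -11), 2), 18284) = Add(Pow(Rational(-166, 15), 2), 18284) = Add(Rational(27556, 225), 18284) = Rational(4141456, 225)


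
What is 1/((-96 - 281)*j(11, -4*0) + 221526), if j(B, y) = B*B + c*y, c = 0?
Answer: 1/175909 ≈ 5.6848e-6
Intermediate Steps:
j(B, y) = B² (j(B, y) = B*B + 0*y = B² + 0 = B²)
1/((-96 - 281)*j(11, -4*0) + 221526) = 1/((-96 - 281)*11² + 221526) = 1/(-377*121 + 221526) = 1/(-45617 + 221526) = 1/175909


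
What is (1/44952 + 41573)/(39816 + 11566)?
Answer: 1868789497/2309723664 ≈ 0.80910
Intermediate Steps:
(1/44952 + 41573)/(39816 + 11566) = (1/44952 + 41573)/51382 = (1868789497/44952)*(1/51382) = 1868789497/2309723664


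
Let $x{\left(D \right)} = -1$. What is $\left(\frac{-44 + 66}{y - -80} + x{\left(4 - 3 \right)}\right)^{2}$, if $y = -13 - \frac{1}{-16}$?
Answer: $\frac{519841}{1151329} \approx 0.45151$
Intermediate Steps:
$y = - \frac{207}{16}$ ($y = -13 - - \frac{1}{16} = -13 + \frac{1}{16} = - \frac{207}{16} \approx -12.938$)
$\left(\frac{-44 + 66}{y - -80} + x{\left(4 - 3 \right)}\right)^{2} = \left(\frac{-44 + 66}{- \frac{207}{16} - -80} - 1\right)^{2} = \left(\frac{22}{- \frac{207}{16} + 80} - 1\right)^{2} = \left(\frac{22}{\frac{1073}{16}} - 1\right)^{2} = \left(22 \cdot \frac{16}{1073} - 1\right)^{2} = \left(\frac{352}{1073} - 1\right)^{2} = \left(- \frac{721}{1073}\right)^{2} = \frac{519841}{1151329}$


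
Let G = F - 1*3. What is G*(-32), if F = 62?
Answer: -1888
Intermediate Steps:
G = 59 (G = 62 - 1*3 = 62 - 3 = 59)
G*(-32) = 59*(-32) = -1888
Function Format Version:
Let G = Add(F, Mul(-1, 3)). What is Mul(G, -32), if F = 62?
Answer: -1888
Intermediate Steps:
G = 59 (G = Add(62, Mul(-1, 3)) = Add(62, -3) = 59)
Mul(G, -32) = Mul(59, -32) = -1888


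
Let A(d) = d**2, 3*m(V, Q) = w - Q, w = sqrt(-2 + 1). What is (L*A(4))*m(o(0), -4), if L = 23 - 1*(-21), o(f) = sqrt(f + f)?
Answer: 2816/3 + 704*I/3 ≈ 938.67 + 234.67*I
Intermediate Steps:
o(f) = sqrt(2)*sqrt(f) (o(f) = sqrt(2*f) = sqrt(2)*sqrt(f))
w = I (w = sqrt(-1) = I ≈ 1.0*I)
m(V, Q) = -Q/3 + I/3 (m(V, Q) = (I - Q)/3 = -Q/3 + I/3)
L = 44 (L = 23 + 21 = 44)
(L*A(4))*m(o(0), -4) = (44*4**2)*(-1/3*(-4) + I/3) = (44*16)*(4/3 + I/3) = 704*(4/3 + I/3) = 2816/3 + 704*I/3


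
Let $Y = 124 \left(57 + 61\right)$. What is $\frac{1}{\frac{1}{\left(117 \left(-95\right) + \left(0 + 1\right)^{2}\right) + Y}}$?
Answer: $3518$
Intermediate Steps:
$Y = 14632$ ($Y = 124 \cdot 118 = 14632$)
$\frac{1}{\frac{1}{\left(117 \left(-95\right) + \left(0 + 1\right)^{2}\right) + Y}} = \frac{1}{\frac{1}{\left(117 \left(-95\right) + \left(0 + 1\right)^{2}\right) + 14632}} = \frac{1}{\frac{1}{\left(-11115 + 1^{2}\right) + 14632}} = \frac{1}{\frac{1}{\left(-11115 + 1\right) + 14632}} = \frac{1}{\frac{1}{-11114 + 14632}} = \frac{1}{\frac{1}{3518}} = 3518$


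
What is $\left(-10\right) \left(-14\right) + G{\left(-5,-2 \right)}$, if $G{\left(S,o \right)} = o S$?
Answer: $150$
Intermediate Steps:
$G{\left(S,o \right)} = S o$
$\left(-10\right) \left(-14\right) + G{\left(-5,-2 \right)} = \left(-10\right) \left(-14\right) - -10 = 140 + 10 = 150$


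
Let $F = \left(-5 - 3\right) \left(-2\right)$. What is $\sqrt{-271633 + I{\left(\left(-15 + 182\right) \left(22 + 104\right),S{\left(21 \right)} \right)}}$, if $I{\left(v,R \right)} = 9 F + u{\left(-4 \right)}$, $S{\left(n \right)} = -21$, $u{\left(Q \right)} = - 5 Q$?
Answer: $i \sqrt{271469} \approx 521.03 i$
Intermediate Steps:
$F = 16$ ($F = \left(-8\right) \left(-2\right) = 16$)
$I{\left(v,R \right)} = 164$ ($I{\left(v,R \right)} = 9 \cdot 16 - -20 = 144 + 20 = 164$)
$\sqrt{-271633 + I{\left(\left(-15 + 182\right) \left(22 + 104\right),S{\left(21 \right)} \right)}} = \sqrt{-271633 + 164} = \sqrt{-271469} = i \sqrt{271469}$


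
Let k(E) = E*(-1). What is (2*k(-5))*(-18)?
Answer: -180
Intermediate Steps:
k(E) = -E
(2*k(-5))*(-18) = (2*(-1*(-5)))*(-18) = (2*5)*(-18) = 10*(-18) = -180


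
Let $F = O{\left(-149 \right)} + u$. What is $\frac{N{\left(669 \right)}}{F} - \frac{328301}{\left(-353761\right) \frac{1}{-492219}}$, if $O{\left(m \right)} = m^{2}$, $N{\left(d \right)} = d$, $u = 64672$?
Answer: $- \frac{738859378714062}{1617488387} \approx -4.5679 \cdot 10^{5}$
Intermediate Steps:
$F = 86873$ ($F = \left(-149\right)^{2} + 64672 = 22201 + 64672 = 86873$)
$\frac{N{\left(669 \right)}}{F} - \frac{328301}{\left(-353761\right) \frac{1}{-492219}} = \frac{669}{86873} - \frac{328301}{\left(-353761\right) \frac{1}{-492219}} = 669 \cdot \frac{1}{86873} - \frac{328301}{\left(-353761\right) \left(- \frac{1}{492219}\right)} = \frac{669}{86873} - \frac{328301}{\frac{353761}{492219}} = \frac{669}{86873} - \frac{8505052101}{18619} = - \frac{738859378714062}{1617488387}$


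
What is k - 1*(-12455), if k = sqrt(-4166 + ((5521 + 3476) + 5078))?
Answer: 12455 + 3*sqrt(1101) ≈ 12555.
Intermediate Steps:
k = 3*sqrt(1101) (k = sqrt(-4166 + (8997 + 5078)) = sqrt(-4166 + 14075) = sqrt(9909) = 3*sqrt(1101) ≈ 99.544)
k - 1*(-12455) = 3*sqrt(1101) - 1*(-12455) = 3*sqrt(1101) + 12455 = 12455 + 3*sqrt(1101)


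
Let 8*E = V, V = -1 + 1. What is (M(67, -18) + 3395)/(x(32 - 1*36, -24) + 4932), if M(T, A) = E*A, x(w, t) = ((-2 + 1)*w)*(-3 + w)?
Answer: 3395/4904 ≈ 0.69229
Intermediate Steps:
V = 0
E = 0 (E = (⅛)*0 = 0)
x(w, t) = -w*(-3 + w) (x(w, t) = (-w)*(-3 + w) = -w*(-3 + w))
M(T, A) = 0 (M(T, A) = 0*A = 0)
(M(67, -18) + 3395)/(x(32 - 1*36, -24) + 4932) = (0 + 3395)/((32 - 1*36)*(3 - (32 - 1*36)) + 4932) = 3395/((32 - 36)*(3 - (32 - 36)) + 4932) = 3395/(-4*(3 - 1*(-4)) + 4932) = 3395/(-4*(3 + 4) + 4932) = 3395/(-4*7 + 4932) = 3395/(-28 + 4932) = 3395/4904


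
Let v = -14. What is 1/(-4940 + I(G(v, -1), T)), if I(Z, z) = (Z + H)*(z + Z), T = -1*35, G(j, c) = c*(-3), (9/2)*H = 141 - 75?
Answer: -3/16516 ≈ -0.00018164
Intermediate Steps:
H = 44/3 (H = 2*(141 - 75)/9 = (2/9)*66 = 44/3 ≈ 14.667)
G(j, c) = -3*c
T = -35
I(Z, z) = (44/3 + Z)*(Z + z) (I(Z, z) = (Z + 44/3)*(z + Z) = (44/3 + Z)*(Z + z))
1/(-4940 + I(G(v, -1), T)) = 1/(-4940 + ((-3*(-1))**2 + 44*(-3*(-1))/3 + (44/3)*(-35) - 3*(-1)*(-35))) = 1/(-4940 + (3**2 + (44/3)*3 - 1540/3 + 3*(-35))) = 1/(-4940 + (9 + 44 - 1540/3 - 105)) = 1/(-4940 - 1696/3) = 1/(-16516/3) = -3/16516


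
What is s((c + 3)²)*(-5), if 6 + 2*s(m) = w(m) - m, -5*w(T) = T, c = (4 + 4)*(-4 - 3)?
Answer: 8442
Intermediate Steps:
c = -56 (c = 8*(-7) = -56)
w(T) = -T/5
s(m) = -3 - 3*m/5 (s(m) = -3 + (-m/5 - m)/2 = -3 + (-6*m/5)/2 = -3 - 3*m/5)
s((c + 3)²)*(-5) = (-3 - 3*(-56 + 3)²/5)*(-5) = (-3 - ⅗*(-53)²)*(-5) = (-3 - ⅗*2809)*(-5) = (-3 - 8427/5)*(-5) = -8442/5*(-5) = 8442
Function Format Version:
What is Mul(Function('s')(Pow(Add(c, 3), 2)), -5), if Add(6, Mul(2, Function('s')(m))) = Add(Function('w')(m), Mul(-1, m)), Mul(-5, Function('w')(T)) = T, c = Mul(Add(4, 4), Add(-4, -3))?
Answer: 8442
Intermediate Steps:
c = -56 (c = Mul(8, -7) = -56)
Function('w')(T) = Mul(Rational(-1, 5), T)
Function('s')(m) = Add(-3, Mul(Rational(-3, 5), m)) (Function('s')(m) = Add(-3, Mul(Rational(1, 2), Add(Mul(Rational(-1, 5), m), Mul(-1, m)))) = Add(-3, Mul(Rational(1, 2), Mul(Rational(-6, 5), m))) = Add(-3, Mul(Rational(-3, 5), m)))
Mul(Function('s')(Pow(Add(c, 3), 2)), -5) = Mul(Add(-3, Mul(Rational(-3, 5), Pow(Add(-56, 3), 2))), -5) = Mul(Add(-3, Mul(Rational(-3, 5), Pow(-53, 2))), -5) = Mul(Add(-3, Mul(Rational(-3, 5), 2809)), -5) = Mul(Add(-3, Rational(-8427, 5)), -5) = Mul(Rational(-8442, 5), -5) = 8442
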